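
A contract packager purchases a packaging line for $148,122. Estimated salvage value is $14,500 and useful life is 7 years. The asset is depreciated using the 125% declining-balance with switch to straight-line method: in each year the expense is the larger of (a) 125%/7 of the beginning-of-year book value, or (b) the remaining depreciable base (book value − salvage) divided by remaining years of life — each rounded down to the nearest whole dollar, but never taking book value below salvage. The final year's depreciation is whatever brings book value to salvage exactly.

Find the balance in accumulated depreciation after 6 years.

$116,722

Depreciable base = $148,122 − $14,500 = $133,622.
Year 1: DB = ⌊$148,122 × 125%/7⌋ = $26,450; SL = ⌊$133,622/7⌋ = $19,088 → take DB $26,450. Book value $121,672.
Year 2: DB = ⌊$121,672 × 125%/7⌋ = $21,727; SL = ⌊$107,172/6⌋ = $17,862 → take DB $21,727. Book value $99,945.
Year 3: DB = ⌊$99,945 × 125%/7⌋ = $17,847; SL = ⌊$85,445/5⌋ = $17,089 → take DB $17,847. Book value $82,098.
Year 4: DB = ⌊$82,098 × 125%/7⌋ = $14,660; SL = ⌊$67,598/4⌋ = $16,899 → take SL $16,899. Book value $65,199.
Year 5: DB = ⌊$65,199 × 125%/7⌋ = $11,642; SL = ⌊$50,699/3⌋ = $16,899 → take SL $16,899. Book value $48,300.
Year 6: DB = ⌊$48,300 × 125%/7⌋ = $8,625; SL = ⌊$33,800/2⌋ = $16,900 → take SL $16,900. Book value $31,400.
Accumulated through year 6 = $148,122 − $31,400 = $116,722.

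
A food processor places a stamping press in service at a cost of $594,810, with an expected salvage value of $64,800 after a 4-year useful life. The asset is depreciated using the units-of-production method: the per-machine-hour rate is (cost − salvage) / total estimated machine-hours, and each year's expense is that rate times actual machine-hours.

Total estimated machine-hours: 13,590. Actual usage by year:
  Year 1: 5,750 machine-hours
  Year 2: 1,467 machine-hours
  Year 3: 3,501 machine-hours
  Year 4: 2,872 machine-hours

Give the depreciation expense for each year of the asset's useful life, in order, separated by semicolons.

Depreciable base = $594,810 − $64,800 = $530,010.
Rate = $530,010 / 13,590 machine-hours = $39 per machine-hour.
Year 1: 5,750 × $39 = $224,250. Book value $370,560.
Year 2: 1,467 × $39 = $57,213. Book value $313,347.
Year 3: 3,501 × $39 = $136,539. Book value $176,808.
Year 4: 2,872 × $39 = $112,008. Book value $64,800.

$224,250; $57,213; $136,539; $112,008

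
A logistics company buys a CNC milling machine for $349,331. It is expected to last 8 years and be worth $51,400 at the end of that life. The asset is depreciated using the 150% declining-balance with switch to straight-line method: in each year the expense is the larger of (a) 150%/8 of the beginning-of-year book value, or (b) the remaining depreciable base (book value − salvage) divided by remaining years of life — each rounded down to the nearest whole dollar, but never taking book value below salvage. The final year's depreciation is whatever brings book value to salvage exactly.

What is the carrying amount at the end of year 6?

$99,598

Depreciable base = $349,331 − $51,400 = $297,931.
Year 1: DB = ⌊$349,331 × 150%/8⌋ = $65,499; SL = ⌊$297,931/8⌋ = $37,241 → take DB $65,499. Book value $283,832.
Year 2: DB = ⌊$283,832 × 150%/8⌋ = $53,218; SL = ⌊$232,432/7⌋ = $33,204 → take DB $53,218. Book value $230,614.
Year 3: DB = ⌊$230,614 × 150%/8⌋ = $43,240; SL = ⌊$179,214/6⌋ = $29,869 → take DB $43,240. Book value $187,374.
Year 4: DB = ⌊$187,374 × 150%/8⌋ = $35,132; SL = ⌊$135,974/5⌋ = $27,194 → take DB $35,132. Book value $152,242.
Year 5: DB = ⌊$152,242 × 150%/8⌋ = $28,545; SL = ⌊$100,842/4⌋ = $25,210 → take DB $28,545. Book value $123,697.
Year 6: DB = ⌊$123,697 × 150%/8⌋ = $23,193; SL = ⌊$72,297/3⌋ = $24,099 → take SL $24,099. Book value $99,598.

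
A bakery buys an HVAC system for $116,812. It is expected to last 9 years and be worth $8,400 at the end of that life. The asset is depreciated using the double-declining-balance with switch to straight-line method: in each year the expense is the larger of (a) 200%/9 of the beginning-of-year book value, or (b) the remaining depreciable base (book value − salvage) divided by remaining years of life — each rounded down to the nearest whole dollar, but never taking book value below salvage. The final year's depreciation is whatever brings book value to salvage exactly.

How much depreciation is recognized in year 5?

$9,499

Depreciable base = $116,812 − $8,400 = $108,412.
Year 1: DB = ⌊$116,812 × 200%/9⌋ = $25,958; SL = ⌊$108,412/9⌋ = $12,045 → take DB $25,958. Book value $90,854.
Year 2: DB = ⌊$90,854 × 200%/9⌋ = $20,189; SL = ⌊$82,454/8⌋ = $10,306 → take DB $20,189. Book value $70,665.
Year 3: DB = ⌊$70,665 × 200%/9⌋ = $15,703; SL = ⌊$62,265/7⌋ = $8,895 → take DB $15,703. Book value $54,962.
Year 4: DB = ⌊$54,962 × 200%/9⌋ = $12,213; SL = ⌊$46,562/6⌋ = $7,760 → take DB $12,213. Book value $42,749.
Year 5: DB = ⌊$42,749 × 200%/9⌋ = $9,499; SL = ⌊$34,349/5⌋ = $6,869 → take DB $9,499. Book value $33,250.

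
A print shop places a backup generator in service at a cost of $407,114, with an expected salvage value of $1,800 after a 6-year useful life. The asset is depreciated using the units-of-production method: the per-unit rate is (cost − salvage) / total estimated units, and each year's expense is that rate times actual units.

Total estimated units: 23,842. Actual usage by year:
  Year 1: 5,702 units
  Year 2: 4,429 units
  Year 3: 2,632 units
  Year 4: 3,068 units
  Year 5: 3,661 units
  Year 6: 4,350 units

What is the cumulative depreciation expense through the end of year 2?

$172,227

Depreciable base = $407,114 − $1,800 = $405,314.
Rate = $405,314 / 23,842 units = $17 per unit.
Year 1: 5,702 × $17 = $96,934. Book value $310,180.
Year 2: 4,429 × $17 = $75,293. Book value $234,887.
Accumulated through year 2 = $407,114 − $234,887 = $172,227.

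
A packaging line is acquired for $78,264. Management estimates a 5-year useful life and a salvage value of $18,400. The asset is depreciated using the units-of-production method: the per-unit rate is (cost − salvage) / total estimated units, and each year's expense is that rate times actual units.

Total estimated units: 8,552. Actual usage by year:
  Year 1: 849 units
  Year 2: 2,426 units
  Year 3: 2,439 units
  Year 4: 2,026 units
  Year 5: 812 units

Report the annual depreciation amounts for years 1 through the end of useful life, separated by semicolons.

Depreciable base = $78,264 − $18,400 = $59,864.
Rate = $59,864 / 8,552 units = $7 per unit.
Year 1: 849 × $7 = $5,943. Book value $72,321.
Year 2: 2,426 × $7 = $16,982. Book value $55,339.
Year 3: 2,439 × $7 = $17,073. Book value $38,266.
Year 4: 2,026 × $7 = $14,182. Book value $24,084.
Year 5: 812 × $7 = $5,684. Book value $18,400.

$5,943; $16,982; $17,073; $14,182; $5,684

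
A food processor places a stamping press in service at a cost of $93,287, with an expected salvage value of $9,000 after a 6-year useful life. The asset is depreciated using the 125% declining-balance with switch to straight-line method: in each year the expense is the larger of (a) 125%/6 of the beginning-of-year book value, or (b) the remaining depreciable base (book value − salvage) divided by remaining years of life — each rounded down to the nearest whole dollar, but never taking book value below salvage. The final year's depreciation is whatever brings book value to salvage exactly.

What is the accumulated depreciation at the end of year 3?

Depreciable base = $93,287 − $9,000 = $84,287.
Year 1: DB = ⌊$93,287 × 125%/6⌋ = $19,434; SL = ⌊$84,287/6⌋ = $14,047 → take DB $19,434. Book value $73,853.
Year 2: DB = ⌊$73,853 × 125%/6⌋ = $15,386; SL = ⌊$64,853/5⌋ = $12,970 → take DB $15,386. Book value $58,467.
Year 3: DB = ⌊$58,467 × 125%/6⌋ = $12,180; SL = ⌊$49,467/4⌋ = $12,366 → take SL $12,366. Book value $46,101.
Accumulated through year 3 = $93,287 − $46,101 = $47,186.

$47,186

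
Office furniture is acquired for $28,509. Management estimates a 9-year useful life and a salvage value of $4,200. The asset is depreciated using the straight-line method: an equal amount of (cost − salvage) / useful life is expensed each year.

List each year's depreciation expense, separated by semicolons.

$2,701; $2,701; $2,701; $2,701; $2,701; $2,701; $2,701; $2,701; $2,701

Depreciable base = $28,509 − $4,200 = $24,309.
Annual expense = $24,309 / 9 = $2,701.
End of year 1: book value $25,808.
End of year 2: book value $23,107.
End of year 3: book value $20,406.
End of year 4: book value $17,705.
End of year 5: book value $15,004.
End of year 6: book value $12,303.
End of year 7: book value $9,602.
End of year 8: book value $6,901.
End of year 9: book value $4,200.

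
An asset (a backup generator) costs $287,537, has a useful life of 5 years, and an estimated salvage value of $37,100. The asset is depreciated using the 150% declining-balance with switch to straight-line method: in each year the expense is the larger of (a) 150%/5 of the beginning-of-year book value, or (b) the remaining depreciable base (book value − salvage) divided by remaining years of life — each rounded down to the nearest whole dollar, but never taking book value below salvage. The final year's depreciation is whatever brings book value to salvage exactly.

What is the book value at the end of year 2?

Depreciable base = $287,537 − $37,100 = $250,437.
Year 1: DB = ⌊$287,537 × 150%/5⌋ = $86,261; SL = ⌊$250,437/5⌋ = $50,087 → take DB $86,261. Book value $201,276.
Year 2: DB = ⌊$201,276 × 150%/5⌋ = $60,382; SL = ⌊$164,176/4⌋ = $41,044 → take DB $60,382. Book value $140,894.

$140,894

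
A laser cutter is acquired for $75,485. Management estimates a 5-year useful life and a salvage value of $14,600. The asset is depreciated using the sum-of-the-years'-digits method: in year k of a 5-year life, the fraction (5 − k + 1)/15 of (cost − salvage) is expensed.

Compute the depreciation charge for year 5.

Depreciable base = $75,485 − $14,600 = $60,885.
Sum of the years' digits = 5+4+3+2+1 = 15.
Year 1: $60,885 × 5/15 = $20,295. Book value $55,190.
Year 2: $60,885 × 4/15 = $16,236. Book value $38,954.
Year 3: $60,885 × 3/15 = $12,177. Book value $26,777.
Year 4: $60,885 × 2/15 = $8,118. Book value $18,659.
Year 5: $60,885 × 1/15 = $4,059. Book value $14,600.

$4,059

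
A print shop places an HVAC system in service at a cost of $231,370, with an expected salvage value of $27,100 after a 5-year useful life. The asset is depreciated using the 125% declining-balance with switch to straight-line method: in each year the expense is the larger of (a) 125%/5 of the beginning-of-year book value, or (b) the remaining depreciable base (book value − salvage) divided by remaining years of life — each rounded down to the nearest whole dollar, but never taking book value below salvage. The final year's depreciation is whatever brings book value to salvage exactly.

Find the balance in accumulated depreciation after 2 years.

Depreciable base = $231,370 − $27,100 = $204,270.
Year 1: DB = ⌊$231,370 × 125%/5⌋ = $57,842; SL = ⌊$204,270/5⌋ = $40,854 → take DB $57,842. Book value $173,528.
Year 2: DB = ⌊$173,528 × 125%/5⌋ = $43,382; SL = ⌊$146,428/4⌋ = $36,607 → take DB $43,382. Book value $130,146.
Accumulated through year 2 = $231,370 − $130,146 = $101,224.

$101,224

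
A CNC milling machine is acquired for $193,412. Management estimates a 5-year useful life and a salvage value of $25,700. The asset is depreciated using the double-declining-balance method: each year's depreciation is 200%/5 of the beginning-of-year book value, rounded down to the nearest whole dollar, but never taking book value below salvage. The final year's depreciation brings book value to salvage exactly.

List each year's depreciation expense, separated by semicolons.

$77,364; $46,419; $27,851; $16,078; $0

Depreciable base = $193,412 − $25,700 = $167,712.
Year 1: ⌊$193,412 × 200%/5⌋ = $77,364. Book value $116,048.
Year 2: ⌊$116,048 × 200%/5⌋ = $46,419. Book value $69,629.
Year 3: ⌊$69,629 × 200%/5⌋ = $27,851. Book value $41,778.
Year 4: ⌊$41,778 × 200%/5⌋ = $16,711, capped at $16,078. Book value $25,700.
Year 5 (final): $25,700 − $25,700 = $0. Book value $25,700.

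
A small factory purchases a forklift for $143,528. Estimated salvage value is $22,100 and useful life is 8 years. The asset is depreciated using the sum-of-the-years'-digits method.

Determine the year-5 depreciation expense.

$13,492

Depreciable base = $143,528 − $22,100 = $121,428.
Sum of the years' digits = 8+7+6+5+4+3+2+1 = 36.
Year 1: $121,428 × 8/36 = $26,984. Book value $116,544.
Year 2: $121,428 × 7/36 = $23,611. Book value $92,933.
Year 3: $121,428 × 6/36 = $20,238. Book value $72,695.
Year 4: $121,428 × 5/36 = $16,865. Book value $55,830.
Year 5: $121,428 × 4/36 = $13,492. Book value $42,338.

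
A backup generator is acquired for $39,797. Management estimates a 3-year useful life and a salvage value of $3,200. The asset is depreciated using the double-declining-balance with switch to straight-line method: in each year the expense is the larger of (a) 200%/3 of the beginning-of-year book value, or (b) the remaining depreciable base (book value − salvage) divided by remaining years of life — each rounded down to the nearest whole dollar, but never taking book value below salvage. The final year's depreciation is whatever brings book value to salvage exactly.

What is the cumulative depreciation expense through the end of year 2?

Depreciable base = $39,797 − $3,200 = $36,597.
Year 1: DB = ⌊$39,797 × 200%/3⌋ = $26,531; SL = ⌊$36,597/3⌋ = $12,199 → take DB $26,531. Book value $13,266.
Year 2: DB = ⌊$13,266 × 200%/3⌋ = $8,844; SL = ⌊$10,066/2⌋ = $5,033 → take DB $8,844. Book value $4,422.
Accumulated through year 2 = $39,797 − $4,422 = $35,375.

$35,375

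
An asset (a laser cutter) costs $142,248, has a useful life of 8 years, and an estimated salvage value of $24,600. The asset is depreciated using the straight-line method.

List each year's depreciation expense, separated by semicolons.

Depreciable base = $142,248 − $24,600 = $117,648.
Annual expense = $117,648 / 8 = $14,706.
End of year 1: book value $127,542.
End of year 2: book value $112,836.
End of year 3: book value $98,130.
End of year 4: book value $83,424.
End of year 5: book value $68,718.
End of year 6: book value $54,012.
End of year 7: book value $39,306.
End of year 8: book value $24,600.

$14,706; $14,706; $14,706; $14,706; $14,706; $14,706; $14,706; $14,706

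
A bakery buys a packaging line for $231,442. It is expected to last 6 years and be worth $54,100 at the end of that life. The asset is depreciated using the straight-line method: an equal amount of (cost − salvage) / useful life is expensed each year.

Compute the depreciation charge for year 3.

$29,557

Depreciable base = $231,442 − $54,100 = $177,342.
Annual expense = $177,342 / 6 = $29,557.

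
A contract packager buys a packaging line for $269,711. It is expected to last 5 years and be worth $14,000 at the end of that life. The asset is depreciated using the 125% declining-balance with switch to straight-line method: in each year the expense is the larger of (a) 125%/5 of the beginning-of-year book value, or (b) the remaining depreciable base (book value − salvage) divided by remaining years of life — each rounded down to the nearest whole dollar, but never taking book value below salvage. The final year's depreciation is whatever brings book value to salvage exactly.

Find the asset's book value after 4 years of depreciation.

Depreciable base = $269,711 − $14,000 = $255,711.
Year 1: DB = ⌊$269,711 × 125%/5⌋ = $67,427; SL = ⌊$255,711/5⌋ = $51,142 → take DB $67,427. Book value $202,284.
Year 2: DB = ⌊$202,284 × 125%/5⌋ = $50,571; SL = ⌊$188,284/4⌋ = $47,071 → take DB $50,571. Book value $151,713.
Year 3: DB = ⌊$151,713 × 125%/5⌋ = $37,928; SL = ⌊$137,713/3⌋ = $45,904 → take SL $45,904. Book value $105,809.
Year 4: DB = ⌊$105,809 × 125%/5⌋ = $26,452; SL = ⌊$91,809/2⌋ = $45,904 → take SL $45,904. Book value $59,905.

$59,905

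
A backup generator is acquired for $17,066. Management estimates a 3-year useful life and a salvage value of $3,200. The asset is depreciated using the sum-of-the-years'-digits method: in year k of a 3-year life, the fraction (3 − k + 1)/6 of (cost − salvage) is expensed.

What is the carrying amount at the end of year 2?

Depreciable base = $17,066 − $3,200 = $13,866.
Sum of the years' digits = 3+2+1 = 6.
Year 1: $13,866 × 3/6 = $6,933. Book value $10,133.
Year 2: $13,866 × 2/6 = $4,622. Book value $5,511.

$5,511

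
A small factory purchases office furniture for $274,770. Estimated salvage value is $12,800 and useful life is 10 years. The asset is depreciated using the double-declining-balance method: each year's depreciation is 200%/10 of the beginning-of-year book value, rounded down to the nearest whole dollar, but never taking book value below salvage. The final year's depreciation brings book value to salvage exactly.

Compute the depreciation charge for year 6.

$18,007

Depreciable base = $274,770 − $12,800 = $261,970.
Year 1: ⌊$274,770 × 200%/10⌋ = $54,954. Book value $219,816.
Year 2: ⌊$219,816 × 200%/10⌋ = $43,963. Book value $175,853.
Year 3: ⌊$175,853 × 200%/10⌋ = $35,170. Book value $140,683.
Year 4: ⌊$140,683 × 200%/10⌋ = $28,136. Book value $112,547.
Year 5: ⌊$112,547 × 200%/10⌋ = $22,509. Book value $90,038.
Year 6: ⌊$90,038 × 200%/10⌋ = $18,007. Book value $72,031.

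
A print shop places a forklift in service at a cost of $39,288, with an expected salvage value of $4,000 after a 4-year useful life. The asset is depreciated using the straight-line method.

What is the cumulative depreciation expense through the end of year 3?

$26,466

Depreciable base = $39,288 − $4,000 = $35,288.
Annual expense = $35,288 / 4 = $8,822.
End of year 1: book value $30,466.
End of year 2: book value $21,644.
End of year 3: book value $12,822.
Accumulated through year 3 = $39,288 − $12,822 = $26,466.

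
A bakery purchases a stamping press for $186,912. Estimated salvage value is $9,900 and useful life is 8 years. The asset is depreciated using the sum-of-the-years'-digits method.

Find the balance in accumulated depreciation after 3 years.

Depreciable base = $186,912 − $9,900 = $177,012.
Sum of the years' digits = 8+7+6+5+4+3+2+1 = 36.
Year 1: $177,012 × 8/36 = $39,336. Book value $147,576.
Year 2: $177,012 × 7/36 = $34,419. Book value $113,157.
Year 3: $177,012 × 6/36 = $29,502. Book value $83,655.
Accumulated through year 3 = $186,912 − $83,655 = $103,257.

$103,257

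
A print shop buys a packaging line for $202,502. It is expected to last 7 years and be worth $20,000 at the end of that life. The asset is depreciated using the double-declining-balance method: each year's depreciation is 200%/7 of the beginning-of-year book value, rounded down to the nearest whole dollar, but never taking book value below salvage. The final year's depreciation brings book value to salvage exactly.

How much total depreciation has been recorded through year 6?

$175,607

Depreciable base = $202,502 − $20,000 = $182,502.
Year 1: ⌊$202,502 × 200%/7⌋ = $57,857. Book value $144,645.
Year 2: ⌊$144,645 × 200%/7⌋ = $41,327. Book value $103,318.
Year 3: ⌊$103,318 × 200%/7⌋ = $29,519. Book value $73,799.
Year 4: ⌊$73,799 × 200%/7⌋ = $21,085. Book value $52,714.
Year 5: ⌊$52,714 × 200%/7⌋ = $15,061. Book value $37,653.
Year 6: ⌊$37,653 × 200%/7⌋ = $10,758. Book value $26,895.
Accumulated through year 6 = $202,502 − $26,895 = $175,607.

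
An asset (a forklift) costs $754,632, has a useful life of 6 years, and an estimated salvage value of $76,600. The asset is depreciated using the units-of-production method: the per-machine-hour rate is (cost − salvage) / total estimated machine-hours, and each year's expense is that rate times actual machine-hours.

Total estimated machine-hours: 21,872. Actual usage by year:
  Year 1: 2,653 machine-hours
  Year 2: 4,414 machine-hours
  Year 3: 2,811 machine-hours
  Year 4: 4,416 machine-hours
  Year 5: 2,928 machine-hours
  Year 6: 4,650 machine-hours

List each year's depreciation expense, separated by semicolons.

Depreciable base = $754,632 − $76,600 = $678,032.
Rate = $678,032 / 21,872 machine-hours = $31 per machine-hour.
Year 1: 2,653 × $31 = $82,243. Book value $672,389.
Year 2: 4,414 × $31 = $136,834. Book value $535,555.
Year 3: 2,811 × $31 = $87,141. Book value $448,414.
Year 4: 4,416 × $31 = $136,896. Book value $311,518.
Year 5: 2,928 × $31 = $90,768. Book value $220,750.
Year 6: 4,650 × $31 = $144,150. Book value $76,600.

$82,243; $136,834; $87,141; $136,896; $90,768; $144,150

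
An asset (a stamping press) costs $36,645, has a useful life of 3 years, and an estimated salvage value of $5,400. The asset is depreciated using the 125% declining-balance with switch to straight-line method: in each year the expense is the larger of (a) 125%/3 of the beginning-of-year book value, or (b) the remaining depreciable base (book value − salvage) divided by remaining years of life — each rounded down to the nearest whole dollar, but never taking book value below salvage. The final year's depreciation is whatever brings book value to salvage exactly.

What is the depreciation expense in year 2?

Depreciable base = $36,645 − $5,400 = $31,245.
Year 1: DB = ⌊$36,645 × 125%/3⌋ = $15,268; SL = ⌊$31,245/3⌋ = $10,415 → take DB $15,268. Book value $21,377.
Year 2: DB = ⌊$21,377 × 125%/3⌋ = $8,907; SL = ⌊$15,977/2⌋ = $7,988 → take DB $8,907. Book value $12,470.

$8,907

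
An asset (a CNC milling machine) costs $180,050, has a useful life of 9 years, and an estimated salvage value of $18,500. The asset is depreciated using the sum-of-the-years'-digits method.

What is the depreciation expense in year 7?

$10,770

Depreciable base = $180,050 − $18,500 = $161,550.
Sum of the years' digits = 9+8+7+6+5+4+3+2+1 = 45.
Year 1: $161,550 × 9/45 = $32,310. Book value $147,740.
Year 2: $161,550 × 8/45 = $28,720. Book value $119,020.
Year 3: $161,550 × 7/45 = $25,130. Book value $93,890.
Year 4: $161,550 × 6/45 = $21,540. Book value $72,350.
Year 5: $161,550 × 5/45 = $17,950. Book value $54,400.
Year 6: $161,550 × 4/45 = $14,360. Book value $40,040.
Year 7: $161,550 × 3/45 = $10,770. Book value $29,270.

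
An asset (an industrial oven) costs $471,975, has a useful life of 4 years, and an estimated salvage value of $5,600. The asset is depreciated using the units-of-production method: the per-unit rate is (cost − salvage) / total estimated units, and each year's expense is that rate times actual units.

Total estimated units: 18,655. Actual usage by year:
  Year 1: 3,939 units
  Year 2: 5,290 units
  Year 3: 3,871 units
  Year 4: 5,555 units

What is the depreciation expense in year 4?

$138,875

Depreciable base = $471,975 − $5,600 = $466,375.
Rate = $466,375 / 18,655 units = $25 per unit.
Year 1: 3,939 × $25 = $98,475. Book value $373,500.
Year 2: 5,290 × $25 = $132,250. Book value $241,250.
Year 3: 3,871 × $25 = $96,775. Book value $144,475.
Year 4: 5,555 × $25 = $138,875. Book value $5,600.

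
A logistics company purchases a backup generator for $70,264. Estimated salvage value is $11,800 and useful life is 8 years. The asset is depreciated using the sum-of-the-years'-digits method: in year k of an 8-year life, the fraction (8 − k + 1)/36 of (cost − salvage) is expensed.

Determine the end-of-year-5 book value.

Depreciable base = $70,264 − $11,800 = $58,464.
Sum of the years' digits = 8+7+6+5+4+3+2+1 = 36.
Year 1: $58,464 × 8/36 = $12,992. Book value $57,272.
Year 2: $58,464 × 7/36 = $11,368. Book value $45,904.
Year 3: $58,464 × 6/36 = $9,744. Book value $36,160.
Year 4: $58,464 × 5/36 = $8,120. Book value $28,040.
Year 5: $58,464 × 4/36 = $6,496. Book value $21,544.

$21,544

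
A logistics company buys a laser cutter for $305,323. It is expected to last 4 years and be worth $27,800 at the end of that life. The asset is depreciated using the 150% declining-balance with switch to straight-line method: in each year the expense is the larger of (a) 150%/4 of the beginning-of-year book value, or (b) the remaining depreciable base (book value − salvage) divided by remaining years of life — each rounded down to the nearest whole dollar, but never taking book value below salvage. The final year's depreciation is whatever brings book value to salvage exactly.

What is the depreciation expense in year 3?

$45,733

Depreciable base = $305,323 − $27,800 = $277,523.
Year 1: DB = ⌊$305,323 × 150%/4⌋ = $114,496; SL = ⌊$277,523/4⌋ = $69,380 → take DB $114,496. Book value $190,827.
Year 2: DB = ⌊$190,827 × 150%/4⌋ = $71,560; SL = ⌊$163,027/3⌋ = $54,342 → take DB $71,560. Book value $119,267.
Year 3: DB = ⌊$119,267 × 150%/4⌋ = $44,725; SL = ⌊$91,467/2⌋ = $45,733 → take SL $45,733. Book value $73,534.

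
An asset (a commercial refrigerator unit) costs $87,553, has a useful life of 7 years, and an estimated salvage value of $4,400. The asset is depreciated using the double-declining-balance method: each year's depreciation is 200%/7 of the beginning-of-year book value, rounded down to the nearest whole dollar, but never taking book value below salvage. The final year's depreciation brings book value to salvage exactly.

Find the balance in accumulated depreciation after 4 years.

Depreciable base = $87,553 − $4,400 = $83,153.
Year 1: ⌊$87,553 × 200%/7⌋ = $25,015. Book value $62,538.
Year 2: ⌊$62,538 × 200%/7⌋ = $17,868. Book value $44,670.
Year 3: ⌊$44,670 × 200%/7⌋ = $12,762. Book value $31,908.
Year 4: ⌊$31,908 × 200%/7⌋ = $9,116. Book value $22,792.
Accumulated through year 4 = $87,553 − $22,792 = $64,761.

$64,761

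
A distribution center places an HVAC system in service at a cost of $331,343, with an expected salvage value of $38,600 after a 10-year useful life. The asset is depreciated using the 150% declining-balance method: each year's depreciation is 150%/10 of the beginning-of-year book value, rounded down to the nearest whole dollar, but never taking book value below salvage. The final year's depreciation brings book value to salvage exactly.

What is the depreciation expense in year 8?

$15,933

Depreciable base = $331,343 − $38,600 = $292,743.
Year 1: ⌊$331,343 × 150%/10⌋ = $49,701. Book value $281,642.
Year 2: ⌊$281,642 × 150%/10⌋ = $42,246. Book value $239,396.
Year 3: ⌊$239,396 × 150%/10⌋ = $35,909. Book value $203,487.
Year 4: ⌊$203,487 × 150%/10⌋ = $30,523. Book value $172,964.
Year 5: ⌊$172,964 × 150%/10⌋ = $25,944. Book value $147,020.
Year 6: ⌊$147,020 × 150%/10⌋ = $22,053. Book value $124,967.
Year 7: ⌊$124,967 × 150%/10⌋ = $18,745. Book value $106,222.
Year 8: ⌊$106,222 × 150%/10⌋ = $15,933. Book value $90,289.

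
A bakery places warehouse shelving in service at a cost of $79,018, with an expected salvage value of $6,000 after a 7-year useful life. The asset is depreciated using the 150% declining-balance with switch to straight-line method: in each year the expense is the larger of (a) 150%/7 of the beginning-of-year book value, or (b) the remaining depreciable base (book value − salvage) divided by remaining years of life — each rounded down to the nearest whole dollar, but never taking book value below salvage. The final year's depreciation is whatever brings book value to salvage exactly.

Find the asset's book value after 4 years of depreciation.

$30,116

Depreciable base = $79,018 − $6,000 = $73,018.
Year 1: DB = ⌊$79,018 × 150%/7⌋ = $16,932; SL = ⌊$73,018/7⌋ = $10,431 → take DB $16,932. Book value $62,086.
Year 2: DB = ⌊$62,086 × 150%/7⌋ = $13,304; SL = ⌊$56,086/6⌋ = $9,347 → take DB $13,304. Book value $48,782.
Year 3: DB = ⌊$48,782 × 150%/7⌋ = $10,453; SL = ⌊$42,782/5⌋ = $8,556 → take DB $10,453. Book value $38,329.
Year 4: DB = ⌊$38,329 × 150%/7⌋ = $8,213; SL = ⌊$32,329/4⌋ = $8,082 → take DB $8,213. Book value $30,116.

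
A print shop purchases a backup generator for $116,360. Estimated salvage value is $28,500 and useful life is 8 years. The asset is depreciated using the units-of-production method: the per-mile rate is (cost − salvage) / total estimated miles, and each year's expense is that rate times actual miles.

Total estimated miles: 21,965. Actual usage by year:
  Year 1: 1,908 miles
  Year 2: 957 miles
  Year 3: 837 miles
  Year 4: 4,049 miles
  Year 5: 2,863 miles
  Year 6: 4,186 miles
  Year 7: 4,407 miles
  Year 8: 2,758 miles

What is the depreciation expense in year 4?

Depreciable base = $116,360 − $28,500 = $87,860.
Rate = $87,860 / 21,965 miles = $4 per mile.
Year 1: 1,908 × $4 = $7,632. Book value $108,728.
Year 2: 957 × $4 = $3,828. Book value $104,900.
Year 3: 837 × $4 = $3,348. Book value $101,552.
Year 4: 4,049 × $4 = $16,196. Book value $85,356.

$16,196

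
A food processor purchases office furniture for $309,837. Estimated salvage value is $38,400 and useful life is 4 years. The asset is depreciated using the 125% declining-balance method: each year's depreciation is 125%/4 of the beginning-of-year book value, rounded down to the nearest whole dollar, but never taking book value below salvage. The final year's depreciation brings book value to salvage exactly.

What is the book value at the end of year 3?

$100,683

Depreciable base = $309,837 − $38,400 = $271,437.
Year 1: ⌊$309,837 × 125%/4⌋ = $96,824. Book value $213,013.
Year 2: ⌊$213,013 × 125%/4⌋ = $66,566. Book value $146,447.
Year 3: ⌊$146,447 × 125%/4⌋ = $45,764. Book value $100,683.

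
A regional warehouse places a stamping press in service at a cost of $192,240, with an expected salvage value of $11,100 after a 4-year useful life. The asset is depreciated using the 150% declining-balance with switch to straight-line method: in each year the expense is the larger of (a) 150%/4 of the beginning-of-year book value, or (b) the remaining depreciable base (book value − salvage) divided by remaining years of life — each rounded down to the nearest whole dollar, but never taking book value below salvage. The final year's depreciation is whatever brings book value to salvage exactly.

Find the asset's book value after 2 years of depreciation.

$75,094

Depreciable base = $192,240 − $11,100 = $181,140.
Year 1: DB = ⌊$192,240 × 150%/4⌋ = $72,090; SL = ⌊$181,140/4⌋ = $45,285 → take DB $72,090. Book value $120,150.
Year 2: DB = ⌊$120,150 × 150%/4⌋ = $45,056; SL = ⌊$109,050/3⌋ = $36,350 → take DB $45,056. Book value $75,094.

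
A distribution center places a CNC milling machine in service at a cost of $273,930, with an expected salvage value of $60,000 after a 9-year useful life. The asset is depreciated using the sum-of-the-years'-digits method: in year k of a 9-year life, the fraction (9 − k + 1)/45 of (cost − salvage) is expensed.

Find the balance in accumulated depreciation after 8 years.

$209,176

Depreciable base = $273,930 − $60,000 = $213,930.
Sum of the years' digits = 9+8+7+6+5+4+3+2+1 = 45.
Year 1: $213,930 × 9/45 = $42,786. Book value $231,144.
Year 2: $213,930 × 8/45 = $38,032. Book value $193,112.
Year 3: $213,930 × 7/45 = $33,278. Book value $159,834.
Year 4: $213,930 × 6/45 = $28,524. Book value $131,310.
Year 5: $213,930 × 5/45 = $23,770. Book value $107,540.
Year 6: $213,930 × 4/45 = $19,016. Book value $88,524.
Year 7: $213,930 × 3/45 = $14,262. Book value $74,262.
Year 8: $213,930 × 2/45 = $9,508. Book value $64,754.
Accumulated through year 8 = $273,930 − $64,754 = $209,176.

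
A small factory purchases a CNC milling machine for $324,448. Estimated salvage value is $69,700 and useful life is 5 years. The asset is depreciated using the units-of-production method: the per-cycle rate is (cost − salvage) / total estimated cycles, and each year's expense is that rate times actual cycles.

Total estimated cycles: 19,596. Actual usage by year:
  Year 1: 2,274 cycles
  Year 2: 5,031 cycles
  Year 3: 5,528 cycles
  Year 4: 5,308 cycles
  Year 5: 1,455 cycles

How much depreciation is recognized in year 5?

Depreciable base = $324,448 − $69,700 = $254,748.
Rate = $254,748 / 19,596 cycles = $13 per cycle.
Year 1: 2,274 × $13 = $29,562. Book value $294,886.
Year 2: 5,031 × $13 = $65,403. Book value $229,483.
Year 3: 5,528 × $13 = $71,864. Book value $157,619.
Year 4: 5,308 × $13 = $69,004. Book value $88,615.
Year 5: 1,455 × $13 = $18,915. Book value $69,700.

$18,915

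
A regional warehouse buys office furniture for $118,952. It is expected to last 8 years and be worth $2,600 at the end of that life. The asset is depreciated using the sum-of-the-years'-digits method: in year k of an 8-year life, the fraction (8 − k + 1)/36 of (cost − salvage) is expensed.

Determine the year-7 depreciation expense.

$6,464

Depreciable base = $118,952 − $2,600 = $116,352.
Sum of the years' digits = 8+7+6+5+4+3+2+1 = 36.
Year 1: $116,352 × 8/36 = $25,856. Book value $93,096.
Year 2: $116,352 × 7/36 = $22,624. Book value $70,472.
Year 3: $116,352 × 6/36 = $19,392. Book value $51,080.
Year 4: $116,352 × 5/36 = $16,160. Book value $34,920.
Year 5: $116,352 × 4/36 = $12,928. Book value $21,992.
Year 6: $116,352 × 3/36 = $9,696. Book value $12,296.
Year 7: $116,352 × 2/36 = $6,464. Book value $5,832.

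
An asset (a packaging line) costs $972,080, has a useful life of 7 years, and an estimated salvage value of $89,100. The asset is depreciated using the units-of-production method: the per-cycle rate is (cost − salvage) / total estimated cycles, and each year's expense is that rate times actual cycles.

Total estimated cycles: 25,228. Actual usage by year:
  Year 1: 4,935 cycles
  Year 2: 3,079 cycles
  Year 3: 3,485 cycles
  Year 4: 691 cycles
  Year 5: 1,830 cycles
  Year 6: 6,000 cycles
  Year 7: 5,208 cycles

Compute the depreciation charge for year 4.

$24,185

Depreciable base = $972,080 − $89,100 = $882,980.
Rate = $882,980 / 25,228 cycles = $35 per cycle.
Year 1: 4,935 × $35 = $172,725. Book value $799,355.
Year 2: 3,079 × $35 = $107,765. Book value $691,590.
Year 3: 3,485 × $35 = $121,975. Book value $569,615.
Year 4: 691 × $35 = $24,185. Book value $545,430.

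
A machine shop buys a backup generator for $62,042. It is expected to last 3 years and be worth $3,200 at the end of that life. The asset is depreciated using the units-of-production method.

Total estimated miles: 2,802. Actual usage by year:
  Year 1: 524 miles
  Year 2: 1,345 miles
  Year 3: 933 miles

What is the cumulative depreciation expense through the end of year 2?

$39,249

Depreciable base = $62,042 − $3,200 = $58,842.
Rate = $58,842 / 2,802 miles = $21 per mile.
Year 1: 524 × $21 = $11,004. Book value $51,038.
Year 2: 1,345 × $21 = $28,245. Book value $22,793.
Accumulated through year 2 = $62,042 − $22,793 = $39,249.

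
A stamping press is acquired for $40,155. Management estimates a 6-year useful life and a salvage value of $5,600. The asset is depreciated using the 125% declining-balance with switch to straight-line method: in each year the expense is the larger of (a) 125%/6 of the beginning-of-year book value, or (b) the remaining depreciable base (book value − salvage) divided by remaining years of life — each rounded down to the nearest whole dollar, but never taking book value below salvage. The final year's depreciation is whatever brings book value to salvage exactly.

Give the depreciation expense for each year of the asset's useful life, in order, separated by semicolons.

Depreciable base = $40,155 − $5,600 = $34,555.
Year 1: DB = ⌊$40,155 × 125%/6⌋ = $8,365; SL = ⌊$34,555/6⌋ = $5,759 → take DB $8,365. Book value $31,790.
Year 2: DB = ⌊$31,790 × 125%/6⌋ = $6,622; SL = ⌊$26,190/5⌋ = $5,238 → take DB $6,622. Book value $25,168.
Year 3: DB = ⌊$25,168 × 125%/6⌋ = $5,243; SL = ⌊$19,568/4⌋ = $4,892 → take DB $5,243. Book value $19,925.
Year 4: DB = ⌊$19,925 × 125%/6⌋ = $4,151; SL = ⌊$14,325/3⌋ = $4,775 → take SL $4,775. Book value $15,150.
Year 5: DB = ⌊$15,150 × 125%/6⌋ = $3,156; SL = ⌊$9,550/2⌋ = $4,775 → take SL $4,775. Book value $10,375.
Year 6 (final): $10,375 − $5,600 = $4,775. Book value $5,600.

$8,365; $6,622; $5,243; $4,775; $4,775; $4,775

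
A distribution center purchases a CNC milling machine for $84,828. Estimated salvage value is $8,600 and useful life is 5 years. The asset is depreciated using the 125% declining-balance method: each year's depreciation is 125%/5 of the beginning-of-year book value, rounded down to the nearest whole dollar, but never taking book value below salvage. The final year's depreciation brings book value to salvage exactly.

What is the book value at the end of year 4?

$26,841

Depreciable base = $84,828 − $8,600 = $76,228.
Year 1: ⌊$84,828 × 125%/5⌋ = $21,207. Book value $63,621.
Year 2: ⌊$63,621 × 125%/5⌋ = $15,905. Book value $47,716.
Year 3: ⌊$47,716 × 125%/5⌋ = $11,929. Book value $35,787.
Year 4: ⌊$35,787 × 125%/5⌋ = $8,946. Book value $26,841.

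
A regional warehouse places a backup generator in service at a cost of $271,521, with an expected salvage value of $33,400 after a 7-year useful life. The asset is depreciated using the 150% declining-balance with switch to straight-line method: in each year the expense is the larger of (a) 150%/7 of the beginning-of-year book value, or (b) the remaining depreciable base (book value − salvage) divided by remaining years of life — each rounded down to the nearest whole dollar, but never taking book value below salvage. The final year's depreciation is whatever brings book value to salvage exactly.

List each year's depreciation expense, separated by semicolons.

$58,183; $45,715; $35,919; $28,222; $23,360; $23,361; $23,361

Depreciable base = $271,521 − $33,400 = $238,121.
Year 1: DB = ⌊$271,521 × 150%/7⌋ = $58,183; SL = ⌊$238,121/7⌋ = $34,017 → take DB $58,183. Book value $213,338.
Year 2: DB = ⌊$213,338 × 150%/7⌋ = $45,715; SL = ⌊$179,938/6⌋ = $29,989 → take DB $45,715. Book value $167,623.
Year 3: DB = ⌊$167,623 × 150%/7⌋ = $35,919; SL = ⌊$134,223/5⌋ = $26,844 → take DB $35,919. Book value $131,704.
Year 4: DB = ⌊$131,704 × 150%/7⌋ = $28,222; SL = ⌊$98,304/4⌋ = $24,576 → take DB $28,222. Book value $103,482.
Year 5: DB = ⌊$103,482 × 150%/7⌋ = $22,174; SL = ⌊$70,082/3⌋ = $23,360 → take SL $23,360. Book value $80,122.
Year 6: DB = ⌊$80,122 × 150%/7⌋ = $17,169; SL = ⌊$46,722/2⌋ = $23,361 → take SL $23,361. Book value $56,761.
Year 7 (final): $56,761 − $33,400 = $23,361. Book value $33,400.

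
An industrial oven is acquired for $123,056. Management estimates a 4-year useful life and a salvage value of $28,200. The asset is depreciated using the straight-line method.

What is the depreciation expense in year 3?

$23,714

Depreciable base = $123,056 − $28,200 = $94,856.
Annual expense = $94,856 / 4 = $23,714.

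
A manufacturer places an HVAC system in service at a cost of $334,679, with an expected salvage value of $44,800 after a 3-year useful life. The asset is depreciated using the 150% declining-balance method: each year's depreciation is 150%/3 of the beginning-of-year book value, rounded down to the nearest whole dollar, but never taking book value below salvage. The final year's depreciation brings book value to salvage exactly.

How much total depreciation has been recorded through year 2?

Depreciable base = $334,679 − $44,800 = $289,879.
Year 1: ⌊$334,679 × 150%/3⌋ = $167,339. Book value $167,340.
Year 2: ⌊$167,340 × 150%/3⌋ = $83,670. Book value $83,670.
Accumulated through year 2 = $334,679 − $83,670 = $251,009.

$251,009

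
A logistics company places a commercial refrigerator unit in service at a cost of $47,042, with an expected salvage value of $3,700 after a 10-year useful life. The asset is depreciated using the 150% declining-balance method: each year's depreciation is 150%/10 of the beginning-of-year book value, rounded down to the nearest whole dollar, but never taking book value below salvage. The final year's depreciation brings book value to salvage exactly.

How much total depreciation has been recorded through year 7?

Depreciable base = $47,042 − $3,700 = $43,342.
Year 1: ⌊$47,042 × 150%/10⌋ = $7,056. Book value $39,986.
Year 2: ⌊$39,986 × 150%/10⌋ = $5,997. Book value $33,989.
Year 3: ⌊$33,989 × 150%/10⌋ = $5,098. Book value $28,891.
Year 4: ⌊$28,891 × 150%/10⌋ = $4,333. Book value $24,558.
Year 5: ⌊$24,558 × 150%/10⌋ = $3,683. Book value $20,875.
Year 6: ⌊$20,875 × 150%/10⌋ = $3,131. Book value $17,744.
Year 7: ⌊$17,744 × 150%/10⌋ = $2,661. Book value $15,083.
Accumulated through year 7 = $47,042 − $15,083 = $31,959.

$31,959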